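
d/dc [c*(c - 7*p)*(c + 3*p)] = 3*c^2 - 8*c*p - 21*p^2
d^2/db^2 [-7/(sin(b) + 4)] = 7*(sin(b)^2 - 4*sin(b) - 2)/(sin(b) + 4)^3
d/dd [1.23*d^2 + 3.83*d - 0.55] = 2.46*d + 3.83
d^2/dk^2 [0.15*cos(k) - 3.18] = -0.15*cos(k)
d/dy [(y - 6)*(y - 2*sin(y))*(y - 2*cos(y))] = (6 - y)*(y - 2*cos(y))*(2*cos(y) - 1) + (y - 6)*(y - 2*sin(y))*(2*sin(y) + 1) + (y - 2*sin(y))*(y - 2*cos(y))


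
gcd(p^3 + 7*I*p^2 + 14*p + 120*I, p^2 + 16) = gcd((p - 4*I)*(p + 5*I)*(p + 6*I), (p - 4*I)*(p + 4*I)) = p - 4*I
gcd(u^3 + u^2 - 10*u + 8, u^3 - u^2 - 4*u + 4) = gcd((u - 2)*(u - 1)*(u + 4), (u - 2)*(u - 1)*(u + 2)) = u^2 - 3*u + 2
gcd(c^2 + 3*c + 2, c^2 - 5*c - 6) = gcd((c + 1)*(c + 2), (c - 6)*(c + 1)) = c + 1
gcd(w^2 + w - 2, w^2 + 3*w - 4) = w - 1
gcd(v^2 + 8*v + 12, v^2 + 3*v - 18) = v + 6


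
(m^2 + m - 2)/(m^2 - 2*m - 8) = (m - 1)/(m - 4)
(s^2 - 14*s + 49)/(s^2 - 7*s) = (s - 7)/s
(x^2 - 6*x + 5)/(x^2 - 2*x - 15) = (x - 1)/(x + 3)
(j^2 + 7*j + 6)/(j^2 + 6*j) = (j + 1)/j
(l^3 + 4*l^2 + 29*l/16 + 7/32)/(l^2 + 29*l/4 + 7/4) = (8*l^2 + 30*l + 7)/(8*(l + 7))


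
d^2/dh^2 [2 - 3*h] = 0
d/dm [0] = 0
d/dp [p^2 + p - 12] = 2*p + 1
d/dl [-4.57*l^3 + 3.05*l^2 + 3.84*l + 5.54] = -13.71*l^2 + 6.1*l + 3.84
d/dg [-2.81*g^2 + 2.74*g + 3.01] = 2.74 - 5.62*g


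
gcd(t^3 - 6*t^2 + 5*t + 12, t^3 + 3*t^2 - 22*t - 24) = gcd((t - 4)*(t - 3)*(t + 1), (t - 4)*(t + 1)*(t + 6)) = t^2 - 3*t - 4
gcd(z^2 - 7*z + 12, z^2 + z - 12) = z - 3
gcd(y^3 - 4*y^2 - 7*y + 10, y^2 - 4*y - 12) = y + 2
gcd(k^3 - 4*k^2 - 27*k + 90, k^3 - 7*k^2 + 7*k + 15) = k - 3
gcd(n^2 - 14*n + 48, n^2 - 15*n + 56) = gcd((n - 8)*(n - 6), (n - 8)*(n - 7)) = n - 8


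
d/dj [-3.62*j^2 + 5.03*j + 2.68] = 5.03 - 7.24*j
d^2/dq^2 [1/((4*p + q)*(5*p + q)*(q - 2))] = 2*((4*p + q)^2*(5*p + q)^2 + (4*p + q)^2*(5*p + q)*(q - 2) + (4*p + q)^2*(q - 2)^2 + (4*p + q)*(5*p + q)^2*(q - 2) + (4*p + q)*(5*p + q)*(q - 2)^2 + (5*p + q)^2*(q - 2)^2)/((4*p + q)^3*(5*p + q)^3*(q - 2)^3)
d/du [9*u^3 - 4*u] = 27*u^2 - 4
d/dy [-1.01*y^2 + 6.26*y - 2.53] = 6.26 - 2.02*y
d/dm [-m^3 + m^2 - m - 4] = -3*m^2 + 2*m - 1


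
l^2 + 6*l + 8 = (l + 2)*(l + 4)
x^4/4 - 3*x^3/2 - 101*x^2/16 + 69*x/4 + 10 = (x/4 + 1)*(x - 8)*(x - 5/2)*(x + 1/2)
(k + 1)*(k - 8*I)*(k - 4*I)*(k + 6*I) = k^4 + k^3 - 6*I*k^3 + 40*k^2 - 6*I*k^2 + 40*k - 192*I*k - 192*I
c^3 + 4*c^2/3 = c^2*(c + 4/3)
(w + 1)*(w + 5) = w^2 + 6*w + 5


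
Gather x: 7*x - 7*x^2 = -7*x^2 + 7*x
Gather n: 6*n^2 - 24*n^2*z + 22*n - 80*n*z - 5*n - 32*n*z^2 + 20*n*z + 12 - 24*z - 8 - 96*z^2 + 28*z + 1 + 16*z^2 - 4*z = n^2*(6 - 24*z) + n*(-32*z^2 - 60*z + 17) - 80*z^2 + 5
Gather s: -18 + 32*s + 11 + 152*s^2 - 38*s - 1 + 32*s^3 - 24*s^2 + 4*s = 32*s^3 + 128*s^2 - 2*s - 8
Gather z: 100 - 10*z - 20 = 80 - 10*z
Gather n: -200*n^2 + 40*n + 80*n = -200*n^2 + 120*n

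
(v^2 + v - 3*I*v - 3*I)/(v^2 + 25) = (v^2 + v - 3*I*v - 3*I)/(v^2 + 25)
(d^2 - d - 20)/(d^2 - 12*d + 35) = (d + 4)/(d - 7)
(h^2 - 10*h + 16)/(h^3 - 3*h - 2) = (h - 8)/(h^2 + 2*h + 1)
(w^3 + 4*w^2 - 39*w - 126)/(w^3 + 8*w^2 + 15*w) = (w^2 + w - 42)/(w*(w + 5))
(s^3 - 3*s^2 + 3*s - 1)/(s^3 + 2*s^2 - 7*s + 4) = (s - 1)/(s + 4)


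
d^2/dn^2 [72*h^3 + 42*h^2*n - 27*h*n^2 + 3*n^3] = -54*h + 18*n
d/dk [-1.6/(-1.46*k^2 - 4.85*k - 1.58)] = (-4.672*k - 7.76)/(1.46*k^2 + 4.85*k + 1.58)^2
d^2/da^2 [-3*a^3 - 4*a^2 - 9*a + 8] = -18*a - 8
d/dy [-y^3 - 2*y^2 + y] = -3*y^2 - 4*y + 1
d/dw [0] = 0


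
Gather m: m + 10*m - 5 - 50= 11*m - 55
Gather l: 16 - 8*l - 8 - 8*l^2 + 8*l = 8 - 8*l^2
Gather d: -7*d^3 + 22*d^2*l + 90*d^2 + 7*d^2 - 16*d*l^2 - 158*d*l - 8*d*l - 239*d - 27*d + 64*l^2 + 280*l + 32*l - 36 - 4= -7*d^3 + d^2*(22*l + 97) + d*(-16*l^2 - 166*l - 266) + 64*l^2 + 312*l - 40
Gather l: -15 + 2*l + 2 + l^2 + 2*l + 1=l^2 + 4*l - 12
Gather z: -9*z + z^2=z^2 - 9*z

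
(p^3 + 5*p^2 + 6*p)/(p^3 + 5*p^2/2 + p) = 2*(p + 3)/(2*p + 1)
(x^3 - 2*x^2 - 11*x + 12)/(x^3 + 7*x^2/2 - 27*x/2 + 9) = 2*(x^2 - x - 12)/(2*x^2 + 9*x - 18)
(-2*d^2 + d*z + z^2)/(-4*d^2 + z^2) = (-d + z)/(-2*d + z)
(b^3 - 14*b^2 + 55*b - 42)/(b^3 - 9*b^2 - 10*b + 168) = (b - 1)/(b + 4)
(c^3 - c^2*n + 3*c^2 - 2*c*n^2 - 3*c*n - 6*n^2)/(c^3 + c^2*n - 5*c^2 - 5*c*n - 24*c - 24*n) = (c - 2*n)/(c - 8)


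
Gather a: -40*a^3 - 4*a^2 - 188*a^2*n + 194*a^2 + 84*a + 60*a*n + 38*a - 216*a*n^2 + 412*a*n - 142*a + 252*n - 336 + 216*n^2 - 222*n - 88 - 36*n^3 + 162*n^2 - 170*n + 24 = -40*a^3 + a^2*(190 - 188*n) + a*(-216*n^2 + 472*n - 20) - 36*n^3 + 378*n^2 - 140*n - 400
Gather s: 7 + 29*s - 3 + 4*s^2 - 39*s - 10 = 4*s^2 - 10*s - 6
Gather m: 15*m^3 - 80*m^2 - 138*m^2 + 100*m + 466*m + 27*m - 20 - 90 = 15*m^3 - 218*m^2 + 593*m - 110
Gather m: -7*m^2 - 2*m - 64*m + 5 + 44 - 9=-7*m^2 - 66*m + 40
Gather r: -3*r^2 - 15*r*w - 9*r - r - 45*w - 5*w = -3*r^2 + r*(-15*w - 10) - 50*w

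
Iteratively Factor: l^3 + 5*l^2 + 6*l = (l)*(l^2 + 5*l + 6) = l*(l + 3)*(l + 2)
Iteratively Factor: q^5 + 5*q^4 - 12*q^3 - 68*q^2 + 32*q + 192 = (q - 3)*(q^4 + 8*q^3 + 12*q^2 - 32*q - 64) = (q - 3)*(q + 2)*(q^3 + 6*q^2 - 32) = (q - 3)*(q + 2)*(q + 4)*(q^2 + 2*q - 8) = (q - 3)*(q - 2)*(q + 2)*(q + 4)*(q + 4)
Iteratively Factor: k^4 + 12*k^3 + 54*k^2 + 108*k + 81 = (k + 3)*(k^3 + 9*k^2 + 27*k + 27) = (k + 3)^2*(k^2 + 6*k + 9) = (k + 3)^3*(k + 3)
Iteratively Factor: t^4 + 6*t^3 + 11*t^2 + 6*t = (t + 3)*(t^3 + 3*t^2 + 2*t) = t*(t + 3)*(t^2 + 3*t + 2) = t*(t + 1)*(t + 3)*(t + 2)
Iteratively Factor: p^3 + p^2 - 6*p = (p - 2)*(p^2 + 3*p) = (p - 2)*(p + 3)*(p)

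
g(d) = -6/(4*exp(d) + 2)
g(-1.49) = -2.07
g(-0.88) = -1.64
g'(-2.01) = 0.50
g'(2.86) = 0.08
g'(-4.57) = 0.06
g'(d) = 24*exp(d)/(4*exp(d) + 2)^2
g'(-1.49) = 0.64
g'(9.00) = 0.00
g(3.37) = -0.05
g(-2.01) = -2.37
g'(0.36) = 0.58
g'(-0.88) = 0.74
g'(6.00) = 0.00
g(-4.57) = -2.94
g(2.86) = -0.08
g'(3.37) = 0.05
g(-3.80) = -2.87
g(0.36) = -0.78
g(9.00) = 0.00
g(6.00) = 0.00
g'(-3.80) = 0.12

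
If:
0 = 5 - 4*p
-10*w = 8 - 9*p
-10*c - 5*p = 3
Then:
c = -37/40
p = 5/4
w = 13/40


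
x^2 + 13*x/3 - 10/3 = (x - 2/3)*(x + 5)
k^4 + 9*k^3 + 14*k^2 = k^2*(k + 2)*(k + 7)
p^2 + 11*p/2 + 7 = (p + 2)*(p + 7/2)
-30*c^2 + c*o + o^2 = (-5*c + o)*(6*c + o)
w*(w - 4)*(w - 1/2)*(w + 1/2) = w^4 - 4*w^3 - w^2/4 + w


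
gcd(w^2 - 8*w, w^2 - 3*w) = w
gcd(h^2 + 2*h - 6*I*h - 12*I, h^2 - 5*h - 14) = h + 2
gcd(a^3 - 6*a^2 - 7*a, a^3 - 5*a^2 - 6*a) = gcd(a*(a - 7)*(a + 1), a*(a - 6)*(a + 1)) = a^2 + a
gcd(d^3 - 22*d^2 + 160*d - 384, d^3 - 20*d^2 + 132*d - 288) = d^2 - 14*d + 48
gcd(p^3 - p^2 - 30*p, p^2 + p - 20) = p + 5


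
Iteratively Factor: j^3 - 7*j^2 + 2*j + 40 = (j - 4)*(j^2 - 3*j - 10) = (j - 4)*(j + 2)*(j - 5)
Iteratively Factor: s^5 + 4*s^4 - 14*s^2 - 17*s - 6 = (s + 1)*(s^4 + 3*s^3 - 3*s^2 - 11*s - 6) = (s - 2)*(s + 1)*(s^3 + 5*s^2 + 7*s + 3) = (s - 2)*(s + 1)^2*(s^2 + 4*s + 3) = (s - 2)*(s + 1)^2*(s + 3)*(s + 1)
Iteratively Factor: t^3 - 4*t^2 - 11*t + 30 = (t - 2)*(t^2 - 2*t - 15) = (t - 5)*(t - 2)*(t + 3)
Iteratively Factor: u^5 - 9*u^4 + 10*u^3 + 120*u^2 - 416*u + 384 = (u - 2)*(u^4 - 7*u^3 - 4*u^2 + 112*u - 192) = (u - 4)*(u - 2)*(u^3 - 3*u^2 - 16*u + 48) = (u - 4)*(u - 2)*(u + 4)*(u^2 - 7*u + 12) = (u - 4)*(u - 3)*(u - 2)*(u + 4)*(u - 4)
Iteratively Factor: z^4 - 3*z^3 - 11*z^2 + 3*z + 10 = (z + 2)*(z^3 - 5*z^2 - z + 5) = (z - 1)*(z + 2)*(z^2 - 4*z - 5) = (z - 1)*(z + 1)*(z + 2)*(z - 5)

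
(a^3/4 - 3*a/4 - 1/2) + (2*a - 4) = a^3/4 + 5*a/4 - 9/2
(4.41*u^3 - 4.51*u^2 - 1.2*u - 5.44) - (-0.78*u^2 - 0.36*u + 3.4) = 4.41*u^3 - 3.73*u^2 - 0.84*u - 8.84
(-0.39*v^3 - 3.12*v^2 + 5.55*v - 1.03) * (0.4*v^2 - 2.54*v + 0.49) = -0.156*v^5 - 0.2574*v^4 + 9.9537*v^3 - 16.0378*v^2 + 5.3357*v - 0.5047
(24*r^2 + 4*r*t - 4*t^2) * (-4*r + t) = -96*r^3 + 8*r^2*t + 20*r*t^2 - 4*t^3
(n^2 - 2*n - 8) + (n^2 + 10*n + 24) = 2*n^2 + 8*n + 16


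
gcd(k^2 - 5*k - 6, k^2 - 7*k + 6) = k - 6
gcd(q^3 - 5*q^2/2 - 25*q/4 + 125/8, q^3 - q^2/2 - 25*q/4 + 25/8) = q^2 - 25/4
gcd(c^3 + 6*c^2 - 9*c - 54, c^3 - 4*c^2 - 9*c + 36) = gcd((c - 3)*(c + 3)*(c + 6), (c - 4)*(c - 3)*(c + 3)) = c^2 - 9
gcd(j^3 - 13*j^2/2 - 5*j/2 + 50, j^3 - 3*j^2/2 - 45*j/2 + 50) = j - 4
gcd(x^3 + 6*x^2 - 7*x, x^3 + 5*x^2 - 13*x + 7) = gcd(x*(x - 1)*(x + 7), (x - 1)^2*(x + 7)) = x^2 + 6*x - 7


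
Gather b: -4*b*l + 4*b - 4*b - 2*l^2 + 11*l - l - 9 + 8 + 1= -4*b*l - 2*l^2 + 10*l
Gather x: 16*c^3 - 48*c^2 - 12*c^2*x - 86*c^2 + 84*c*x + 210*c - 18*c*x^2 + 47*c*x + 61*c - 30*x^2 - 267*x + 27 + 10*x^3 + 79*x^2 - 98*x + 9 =16*c^3 - 134*c^2 + 271*c + 10*x^3 + x^2*(49 - 18*c) + x*(-12*c^2 + 131*c - 365) + 36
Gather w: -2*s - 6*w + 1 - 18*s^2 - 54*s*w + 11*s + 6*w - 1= -18*s^2 - 54*s*w + 9*s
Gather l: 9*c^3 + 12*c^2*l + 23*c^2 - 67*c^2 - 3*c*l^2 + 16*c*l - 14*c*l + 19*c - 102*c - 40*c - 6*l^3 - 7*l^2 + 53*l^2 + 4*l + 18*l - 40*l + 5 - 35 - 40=9*c^3 - 44*c^2 - 123*c - 6*l^3 + l^2*(46 - 3*c) + l*(12*c^2 + 2*c - 18) - 70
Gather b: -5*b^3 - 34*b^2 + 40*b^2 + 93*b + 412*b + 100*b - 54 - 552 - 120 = -5*b^3 + 6*b^2 + 605*b - 726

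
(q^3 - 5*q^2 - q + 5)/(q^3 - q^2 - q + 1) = (q - 5)/(q - 1)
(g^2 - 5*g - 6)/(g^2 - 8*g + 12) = (g + 1)/(g - 2)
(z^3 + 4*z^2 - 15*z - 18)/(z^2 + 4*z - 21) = (z^2 + 7*z + 6)/(z + 7)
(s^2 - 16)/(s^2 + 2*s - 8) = (s - 4)/(s - 2)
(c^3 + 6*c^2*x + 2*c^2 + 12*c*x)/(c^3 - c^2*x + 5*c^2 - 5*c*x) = (c^2 + 6*c*x + 2*c + 12*x)/(c^2 - c*x + 5*c - 5*x)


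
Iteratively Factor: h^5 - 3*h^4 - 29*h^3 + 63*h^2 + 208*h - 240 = (h - 1)*(h^4 - 2*h^3 - 31*h^2 + 32*h + 240) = (h - 4)*(h - 1)*(h^3 + 2*h^2 - 23*h - 60) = (h - 5)*(h - 4)*(h - 1)*(h^2 + 7*h + 12) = (h - 5)*(h - 4)*(h - 1)*(h + 3)*(h + 4)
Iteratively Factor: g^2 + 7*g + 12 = (g + 3)*(g + 4)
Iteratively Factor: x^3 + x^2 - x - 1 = (x - 1)*(x^2 + 2*x + 1) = (x - 1)*(x + 1)*(x + 1)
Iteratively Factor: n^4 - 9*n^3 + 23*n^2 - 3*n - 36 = (n - 4)*(n^3 - 5*n^2 + 3*n + 9) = (n - 4)*(n - 3)*(n^2 - 2*n - 3) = (n - 4)*(n - 3)^2*(n + 1)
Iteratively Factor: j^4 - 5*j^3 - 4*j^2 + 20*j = (j + 2)*(j^3 - 7*j^2 + 10*j) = (j - 5)*(j + 2)*(j^2 - 2*j) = j*(j - 5)*(j + 2)*(j - 2)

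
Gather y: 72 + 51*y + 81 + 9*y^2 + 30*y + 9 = 9*y^2 + 81*y + 162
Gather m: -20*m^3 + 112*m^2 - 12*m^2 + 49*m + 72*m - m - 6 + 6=-20*m^3 + 100*m^2 + 120*m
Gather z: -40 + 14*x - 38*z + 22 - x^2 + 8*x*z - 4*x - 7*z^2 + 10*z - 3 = -x^2 + 10*x - 7*z^2 + z*(8*x - 28) - 21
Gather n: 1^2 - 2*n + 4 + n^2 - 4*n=n^2 - 6*n + 5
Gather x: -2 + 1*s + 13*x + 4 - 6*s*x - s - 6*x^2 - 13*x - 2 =-6*s*x - 6*x^2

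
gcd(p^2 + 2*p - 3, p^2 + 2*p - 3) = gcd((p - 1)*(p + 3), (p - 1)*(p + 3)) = p^2 + 2*p - 3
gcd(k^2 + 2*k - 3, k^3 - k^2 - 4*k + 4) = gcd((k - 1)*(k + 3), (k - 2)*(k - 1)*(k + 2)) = k - 1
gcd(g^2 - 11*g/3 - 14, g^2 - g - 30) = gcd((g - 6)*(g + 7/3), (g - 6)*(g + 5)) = g - 6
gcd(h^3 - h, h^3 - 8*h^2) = h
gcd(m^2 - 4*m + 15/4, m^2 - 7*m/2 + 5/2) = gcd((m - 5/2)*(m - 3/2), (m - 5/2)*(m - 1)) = m - 5/2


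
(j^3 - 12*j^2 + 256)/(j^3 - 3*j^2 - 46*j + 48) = (j^2 - 4*j - 32)/(j^2 + 5*j - 6)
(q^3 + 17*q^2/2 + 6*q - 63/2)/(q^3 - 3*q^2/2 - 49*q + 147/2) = (q + 3)/(q - 7)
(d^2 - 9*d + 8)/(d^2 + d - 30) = (d^2 - 9*d + 8)/(d^2 + d - 30)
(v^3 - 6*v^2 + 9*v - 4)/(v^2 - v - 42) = (-v^3 + 6*v^2 - 9*v + 4)/(-v^2 + v + 42)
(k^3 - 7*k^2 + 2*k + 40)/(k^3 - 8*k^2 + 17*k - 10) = (k^2 - 2*k - 8)/(k^2 - 3*k + 2)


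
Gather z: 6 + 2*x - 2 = 2*x + 4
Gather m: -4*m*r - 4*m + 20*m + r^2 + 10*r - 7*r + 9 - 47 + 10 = m*(16 - 4*r) + r^2 + 3*r - 28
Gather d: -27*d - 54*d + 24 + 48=72 - 81*d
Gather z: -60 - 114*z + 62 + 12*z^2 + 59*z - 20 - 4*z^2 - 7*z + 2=8*z^2 - 62*z - 16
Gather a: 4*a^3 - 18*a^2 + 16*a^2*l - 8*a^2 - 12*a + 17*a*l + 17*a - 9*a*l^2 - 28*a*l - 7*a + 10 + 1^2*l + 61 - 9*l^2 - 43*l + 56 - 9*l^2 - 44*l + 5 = 4*a^3 + a^2*(16*l - 26) + a*(-9*l^2 - 11*l - 2) - 18*l^2 - 86*l + 132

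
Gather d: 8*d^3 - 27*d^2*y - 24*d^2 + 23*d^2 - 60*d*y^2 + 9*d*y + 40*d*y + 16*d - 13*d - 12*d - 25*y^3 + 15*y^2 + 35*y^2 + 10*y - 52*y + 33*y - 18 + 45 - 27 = 8*d^3 + d^2*(-27*y - 1) + d*(-60*y^2 + 49*y - 9) - 25*y^3 + 50*y^2 - 9*y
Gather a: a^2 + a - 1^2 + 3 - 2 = a^2 + a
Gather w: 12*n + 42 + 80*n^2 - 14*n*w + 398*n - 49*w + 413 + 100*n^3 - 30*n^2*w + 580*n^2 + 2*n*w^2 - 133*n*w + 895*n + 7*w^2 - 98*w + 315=100*n^3 + 660*n^2 + 1305*n + w^2*(2*n + 7) + w*(-30*n^2 - 147*n - 147) + 770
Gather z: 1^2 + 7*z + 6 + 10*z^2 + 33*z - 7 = 10*z^2 + 40*z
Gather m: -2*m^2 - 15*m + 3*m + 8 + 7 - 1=-2*m^2 - 12*m + 14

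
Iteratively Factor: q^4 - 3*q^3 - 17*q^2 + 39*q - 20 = (q + 4)*(q^3 - 7*q^2 + 11*q - 5) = (q - 1)*(q + 4)*(q^2 - 6*q + 5) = (q - 1)^2*(q + 4)*(q - 5)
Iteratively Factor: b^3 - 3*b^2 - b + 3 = (b - 1)*(b^2 - 2*b - 3) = (b - 1)*(b + 1)*(b - 3)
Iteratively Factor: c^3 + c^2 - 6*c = (c)*(c^2 + c - 6) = c*(c - 2)*(c + 3)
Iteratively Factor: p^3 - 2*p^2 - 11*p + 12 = (p + 3)*(p^2 - 5*p + 4) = (p - 4)*(p + 3)*(p - 1)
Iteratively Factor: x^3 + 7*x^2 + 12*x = (x + 3)*(x^2 + 4*x) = x*(x + 3)*(x + 4)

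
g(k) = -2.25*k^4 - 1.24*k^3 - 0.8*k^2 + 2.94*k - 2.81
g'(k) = -9.0*k^3 - 3.72*k^2 - 1.6*k + 2.94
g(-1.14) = -9.16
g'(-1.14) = 13.26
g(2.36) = -86.42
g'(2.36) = -139.85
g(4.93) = -1485.48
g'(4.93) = -1173.77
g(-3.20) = -215.71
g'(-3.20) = 264.88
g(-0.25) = -3.58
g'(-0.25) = 3.25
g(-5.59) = -2024.64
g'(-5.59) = 1467.73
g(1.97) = -43.49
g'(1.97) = -83.46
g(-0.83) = -6.16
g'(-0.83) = 6.85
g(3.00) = -216.92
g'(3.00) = -278.34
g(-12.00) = -44666.57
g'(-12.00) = 15038.46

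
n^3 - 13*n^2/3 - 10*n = n*(n - 6)*(n + 5/3)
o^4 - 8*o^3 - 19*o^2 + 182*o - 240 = (o - 8)*(o - 3)*(o - 2)*(o + 5)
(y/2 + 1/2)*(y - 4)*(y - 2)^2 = y^4/2 - 7*y^3/2 + 6*y^2 + 2*y - 8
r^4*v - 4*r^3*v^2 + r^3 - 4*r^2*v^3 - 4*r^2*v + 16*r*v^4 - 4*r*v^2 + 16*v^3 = (r - 4*v)*(r - 2*v)*(r + 2*v)*(r*v + 1)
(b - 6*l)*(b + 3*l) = b^2 - 3*b*l - 18*l^2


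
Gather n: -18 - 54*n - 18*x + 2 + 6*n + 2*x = -48*n - 16*x - 16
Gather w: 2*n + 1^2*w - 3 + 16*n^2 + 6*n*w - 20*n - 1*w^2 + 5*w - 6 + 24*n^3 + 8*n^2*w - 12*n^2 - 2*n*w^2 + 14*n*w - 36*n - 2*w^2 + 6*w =24*n^3 + 4*n^2 - 54*n + w^2*(-2*n - 3) + w*(8*n^2 + 20*n + 12) - 9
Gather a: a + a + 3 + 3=2*a + 6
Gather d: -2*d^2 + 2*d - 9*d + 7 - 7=-2*d^2 - 7*d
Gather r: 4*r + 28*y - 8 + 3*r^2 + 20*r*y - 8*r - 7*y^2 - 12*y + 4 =3*r^2 + r*(20*y - 4) - 7*y^2 + 16*y - 4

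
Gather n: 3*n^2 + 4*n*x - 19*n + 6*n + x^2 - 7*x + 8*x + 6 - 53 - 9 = 3*n^2 + n*(4*x - 13) + x^2 + x - 56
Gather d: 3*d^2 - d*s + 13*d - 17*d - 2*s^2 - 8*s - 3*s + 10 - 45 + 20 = 3*d^2 + d*(-s - 4) - 2*s^2 - 11*s - 15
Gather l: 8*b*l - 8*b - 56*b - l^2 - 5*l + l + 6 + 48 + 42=-64*b - l^2 + l*(8*b - 4) + 96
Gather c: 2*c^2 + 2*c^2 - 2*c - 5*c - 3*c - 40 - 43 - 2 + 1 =4*c^2 - 10*c - 84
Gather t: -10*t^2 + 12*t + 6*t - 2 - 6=-10*t^2 + 18*t - 8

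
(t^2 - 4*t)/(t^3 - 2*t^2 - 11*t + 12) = t/(t^2 + 2*t - 3)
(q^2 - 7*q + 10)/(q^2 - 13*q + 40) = (q - 2)/(q - 8)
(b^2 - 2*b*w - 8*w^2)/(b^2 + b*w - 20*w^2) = (b + 2*w)/(b + 5*w)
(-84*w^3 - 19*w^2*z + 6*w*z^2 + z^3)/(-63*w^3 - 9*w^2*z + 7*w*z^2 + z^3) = (-4*w + z)/(-3*w + z)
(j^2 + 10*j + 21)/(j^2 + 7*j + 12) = (j + 7)/(j + 4)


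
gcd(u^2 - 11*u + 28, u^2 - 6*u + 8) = u - 4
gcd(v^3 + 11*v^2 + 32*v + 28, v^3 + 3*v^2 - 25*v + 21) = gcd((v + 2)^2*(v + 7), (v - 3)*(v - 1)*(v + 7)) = v + 7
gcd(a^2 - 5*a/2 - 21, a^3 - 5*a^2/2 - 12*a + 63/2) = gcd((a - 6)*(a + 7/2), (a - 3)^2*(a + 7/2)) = a + 7/2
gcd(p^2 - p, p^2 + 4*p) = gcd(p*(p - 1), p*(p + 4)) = p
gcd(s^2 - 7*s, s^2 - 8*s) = s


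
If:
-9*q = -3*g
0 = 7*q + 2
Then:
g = -6/7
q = -2/7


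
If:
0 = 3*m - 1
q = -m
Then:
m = 1/3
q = -1/3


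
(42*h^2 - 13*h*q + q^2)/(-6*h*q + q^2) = (-7*h + q)/q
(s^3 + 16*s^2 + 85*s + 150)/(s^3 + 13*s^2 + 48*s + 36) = (s^2 + 10*s + 25)/(s^2 + 7*s + 6)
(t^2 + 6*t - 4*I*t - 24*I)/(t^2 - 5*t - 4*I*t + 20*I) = (t + 6)/(t - 5)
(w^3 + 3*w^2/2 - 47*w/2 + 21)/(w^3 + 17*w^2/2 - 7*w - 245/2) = (w^2 + 5*w - 6)/(w^2 + 12*w + 35)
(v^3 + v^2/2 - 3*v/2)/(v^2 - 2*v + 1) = v*(2*v + 3)/(2*(v - 1))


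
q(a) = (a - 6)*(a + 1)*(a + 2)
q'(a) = (a - 6)*(a + 1) + (a - 6)*(a + 2) + (a + 1)*(a + 2)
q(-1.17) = 1.01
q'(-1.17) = -4.87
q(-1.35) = 1.67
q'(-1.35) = -2.43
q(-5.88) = -224.94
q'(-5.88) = 123.00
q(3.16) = -60.96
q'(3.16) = -5.00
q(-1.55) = 1.87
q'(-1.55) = 0.51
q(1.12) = -32.28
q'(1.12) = -18.96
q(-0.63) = -3.36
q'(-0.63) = -11.03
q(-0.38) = -6.41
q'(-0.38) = -13.29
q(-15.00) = -3822.00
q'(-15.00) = 749.00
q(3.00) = -60.00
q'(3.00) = -7.00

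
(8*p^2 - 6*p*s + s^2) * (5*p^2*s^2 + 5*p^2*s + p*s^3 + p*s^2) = 40*p^4*s^2 + 40*p^4*s - 22*p^3*s^3 - 22*p^3*s^2 - p^2*s^4 - p^2*s^3 + p*s^5 + p*s^4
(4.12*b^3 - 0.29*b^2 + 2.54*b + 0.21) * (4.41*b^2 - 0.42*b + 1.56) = 18.1692*b^5 - 3.0093*b^4 + 17.7504*b^3 - 0.5931*b^2 + 3.8742*b + 0.3276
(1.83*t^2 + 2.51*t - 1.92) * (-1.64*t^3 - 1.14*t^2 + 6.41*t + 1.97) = -3.0012*t^5 - 6.2026*t^4 + 12.0177*t^3 + 21.883*t^2 - 7.3625*t - 3.7824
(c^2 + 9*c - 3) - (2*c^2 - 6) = -c^2 + 9*c + 3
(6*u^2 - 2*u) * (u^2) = 6*u^4 - 2*u^3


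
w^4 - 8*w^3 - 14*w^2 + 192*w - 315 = (w - 7)*(w - 3)^2*(w + 5)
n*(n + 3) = n^2 + 3*n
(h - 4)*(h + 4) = h^2 - 16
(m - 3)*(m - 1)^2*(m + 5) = m^4 - 18*m^2 + 32*m - 15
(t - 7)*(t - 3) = t^2 - 10*t + 21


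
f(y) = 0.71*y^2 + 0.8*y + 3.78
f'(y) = 1.42*y + 0.8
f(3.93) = 17.89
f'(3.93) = 6.38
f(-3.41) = 9.31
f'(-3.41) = -4.04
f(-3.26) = 8.72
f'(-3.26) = -3.83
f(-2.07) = 5.17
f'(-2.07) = -2.14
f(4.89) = 24.67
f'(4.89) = 7.74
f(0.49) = 4.34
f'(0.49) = 1.50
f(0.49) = 4.34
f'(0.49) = 1.50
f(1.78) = 7.45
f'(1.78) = 3.33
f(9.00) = 68.49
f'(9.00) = 13.58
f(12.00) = 115.62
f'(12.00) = 17.84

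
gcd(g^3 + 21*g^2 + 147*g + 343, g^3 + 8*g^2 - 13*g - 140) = g + 7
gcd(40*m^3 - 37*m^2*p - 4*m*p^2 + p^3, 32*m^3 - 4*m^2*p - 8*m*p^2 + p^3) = -8*m + p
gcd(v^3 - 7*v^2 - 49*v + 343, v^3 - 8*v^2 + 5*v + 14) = v - 7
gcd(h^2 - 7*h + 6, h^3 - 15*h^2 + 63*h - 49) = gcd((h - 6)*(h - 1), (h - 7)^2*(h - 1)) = h - 1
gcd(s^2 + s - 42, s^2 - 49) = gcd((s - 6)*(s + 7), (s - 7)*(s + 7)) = s + 7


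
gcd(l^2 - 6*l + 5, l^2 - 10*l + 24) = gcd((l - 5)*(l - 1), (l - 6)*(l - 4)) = 1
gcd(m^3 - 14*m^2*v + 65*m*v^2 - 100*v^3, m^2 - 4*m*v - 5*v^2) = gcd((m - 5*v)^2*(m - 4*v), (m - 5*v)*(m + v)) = -m + 5*v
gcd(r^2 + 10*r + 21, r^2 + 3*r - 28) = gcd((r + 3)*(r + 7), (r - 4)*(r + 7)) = r + 7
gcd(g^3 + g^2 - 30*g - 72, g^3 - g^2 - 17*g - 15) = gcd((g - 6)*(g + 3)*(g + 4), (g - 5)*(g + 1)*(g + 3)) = g + 3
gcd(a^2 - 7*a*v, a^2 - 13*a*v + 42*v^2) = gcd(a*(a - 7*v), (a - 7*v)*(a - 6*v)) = -a + 7*v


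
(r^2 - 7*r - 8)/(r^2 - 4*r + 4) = (r^2 - 7*r - 8)/(r^2 - 4*r + 4)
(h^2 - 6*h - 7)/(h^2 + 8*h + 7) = (h - 7)/(h + 7)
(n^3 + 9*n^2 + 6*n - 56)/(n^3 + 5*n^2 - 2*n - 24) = (n + 7)/(n + 3)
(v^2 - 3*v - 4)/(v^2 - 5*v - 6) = (v - 4)/(v - 6)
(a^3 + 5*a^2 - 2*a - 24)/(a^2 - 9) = (a^2 + 2*a - 8)/(a - 3)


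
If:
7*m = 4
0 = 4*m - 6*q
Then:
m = 4/7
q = 8/21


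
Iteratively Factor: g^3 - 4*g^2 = (g - 4)*(g^2) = g*(g - 4)*(g)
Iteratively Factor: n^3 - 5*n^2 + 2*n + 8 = (n + 1)*(n^2 - 6*n + 8) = (n - 2)*(n + 1)*(n - 4)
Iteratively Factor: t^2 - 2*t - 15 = (t + 3)*(t - 5)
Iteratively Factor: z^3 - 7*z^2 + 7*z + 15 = (z - 5)*(z^2 - 2*z - 3) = (z - 5)*(z + 1)*(z - 3)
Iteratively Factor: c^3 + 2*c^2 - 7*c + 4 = (c - 1)*(c^2 + 3*c - 4) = (c - 1)*(c + 4)*(c - 1)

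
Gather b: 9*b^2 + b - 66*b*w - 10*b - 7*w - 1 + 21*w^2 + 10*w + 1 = 9*b^2 + b*(-66*w - 9) + 21*w^2 + 3*w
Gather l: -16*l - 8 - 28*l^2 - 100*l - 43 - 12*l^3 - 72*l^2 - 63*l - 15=-12*l^3 - 100*l^2 - 179*l - 66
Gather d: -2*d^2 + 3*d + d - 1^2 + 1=-2*d^2 + 4*d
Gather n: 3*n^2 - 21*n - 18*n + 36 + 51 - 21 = 3*n^2 - 39*n + 66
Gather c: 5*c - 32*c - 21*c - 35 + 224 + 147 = 336 - 48*c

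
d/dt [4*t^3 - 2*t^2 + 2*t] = 12*t^2 - 4*t + 2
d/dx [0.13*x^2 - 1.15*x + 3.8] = 0.26*x - 1.15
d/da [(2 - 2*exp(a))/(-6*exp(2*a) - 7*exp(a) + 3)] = 2*((1 - exp(a))*(12*exp(a) + 7) + 6*exp(2*a) + 7*exp(a) - 3)*exp(a)/(6*exp(2*a) + 7*exp(a) - 3)^2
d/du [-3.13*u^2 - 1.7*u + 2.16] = -6.26*u - 1.7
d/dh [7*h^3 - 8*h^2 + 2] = h*(21*h - 16)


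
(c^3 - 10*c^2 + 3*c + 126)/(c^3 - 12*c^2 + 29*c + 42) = (c + 3)/(c + 1)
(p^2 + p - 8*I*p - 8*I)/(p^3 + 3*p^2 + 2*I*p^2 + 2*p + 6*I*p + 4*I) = (p - 8*I)/(p^2 + 2*p*(1 + I) + 4*I)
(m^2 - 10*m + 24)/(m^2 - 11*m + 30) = (m - 4)/(m - 5)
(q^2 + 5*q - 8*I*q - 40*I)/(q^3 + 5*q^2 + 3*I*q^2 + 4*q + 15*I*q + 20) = (q - 8*I)/(q^2 + 3*I*q + 4)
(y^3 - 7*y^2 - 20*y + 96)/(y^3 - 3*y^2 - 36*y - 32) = (y - 3)/(y + 1)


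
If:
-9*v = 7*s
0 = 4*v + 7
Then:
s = 9/4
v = -7/4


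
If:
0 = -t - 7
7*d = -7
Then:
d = -1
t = -7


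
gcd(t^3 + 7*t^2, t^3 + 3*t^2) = t^2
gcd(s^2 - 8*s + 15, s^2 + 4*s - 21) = s - 3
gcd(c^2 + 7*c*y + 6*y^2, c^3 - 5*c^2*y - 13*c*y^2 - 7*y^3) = c + y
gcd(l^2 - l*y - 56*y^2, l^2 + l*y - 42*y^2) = l + 7*y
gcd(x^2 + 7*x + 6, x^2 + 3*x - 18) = x + 6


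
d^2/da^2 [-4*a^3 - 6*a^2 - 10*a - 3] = -24*a - 12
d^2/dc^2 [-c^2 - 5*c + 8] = -2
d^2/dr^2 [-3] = 0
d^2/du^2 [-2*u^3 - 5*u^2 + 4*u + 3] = -12*u - 10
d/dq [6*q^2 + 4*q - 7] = 12*q + 4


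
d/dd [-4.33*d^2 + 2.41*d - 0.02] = 2.41 - 8.66*d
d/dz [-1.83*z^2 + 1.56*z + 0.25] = 1.56 - 3.66*z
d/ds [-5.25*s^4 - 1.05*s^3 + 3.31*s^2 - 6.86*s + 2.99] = -21.0*s^3 - 3.15*s^2 + 6.62*s - 6.86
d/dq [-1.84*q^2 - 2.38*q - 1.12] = -3.68*q - 2.38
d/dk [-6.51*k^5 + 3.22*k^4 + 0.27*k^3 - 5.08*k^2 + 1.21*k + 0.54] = -32.55*k^4 + 12.88*k^3 + 0.81*k^2 - 10.16*k + 1.21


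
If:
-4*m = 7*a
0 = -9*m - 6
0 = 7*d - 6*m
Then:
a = 8/21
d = -4/7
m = -2/3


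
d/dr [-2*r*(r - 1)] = 2 - 4*r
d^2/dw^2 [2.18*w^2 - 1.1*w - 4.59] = 4.36000000000000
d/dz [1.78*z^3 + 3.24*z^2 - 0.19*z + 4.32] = 5.34*z^2 + 6.48*z - 0.19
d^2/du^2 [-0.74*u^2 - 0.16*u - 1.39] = -1.48000000000000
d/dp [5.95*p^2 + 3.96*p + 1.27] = 11.9*p + 3.96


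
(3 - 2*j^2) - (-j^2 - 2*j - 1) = -j^2 + 2*j + 4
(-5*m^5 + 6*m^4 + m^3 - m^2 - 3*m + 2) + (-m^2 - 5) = -5*m^5 + 6*m^4 + m^3 - 2*m^2 - 3*m - 3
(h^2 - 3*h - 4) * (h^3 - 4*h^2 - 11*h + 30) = h^5 - 7*h^4 - 3*h^3 + 79*h^2 - 46*h - 120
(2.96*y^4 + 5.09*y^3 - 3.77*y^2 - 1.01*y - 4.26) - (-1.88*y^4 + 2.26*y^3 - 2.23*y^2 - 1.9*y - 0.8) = 4.84*y^4 + 2.83*y^3 - 1.54*y^2 + 0.89*y - 3.46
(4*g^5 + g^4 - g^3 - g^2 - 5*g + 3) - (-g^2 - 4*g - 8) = 4*g^5 + g^4 - g^3 - g + 11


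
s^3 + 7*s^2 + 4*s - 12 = (s - 1)*(s + 2)*(s + 6)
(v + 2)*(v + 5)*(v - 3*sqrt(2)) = v^3 - 3*sqrt(2)*v^2 + 7*v^2 - 21*sqrt(2)*v + 10*v - 30*sqrt(2)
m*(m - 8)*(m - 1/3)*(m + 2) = m^4 - 19*m^3/3 - 14*m^2 + 16*m/3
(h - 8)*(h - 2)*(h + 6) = h^3 - 4*h^2 - 44*h + 96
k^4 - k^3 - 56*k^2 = k^2*(k - 8)*(k + 7)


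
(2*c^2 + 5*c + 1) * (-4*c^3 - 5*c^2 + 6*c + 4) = -8*c^5 - 30*c^4 - 17*c^3 + 33*c^2 + 26*c + 4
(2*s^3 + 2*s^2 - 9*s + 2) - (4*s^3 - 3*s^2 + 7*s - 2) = -2*s^3 + 5*s^2 - 16*s + 4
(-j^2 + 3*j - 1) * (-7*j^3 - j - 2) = 7*j^5 - 21*j^4 + 8*j^3 - j^2 - 5*j + 2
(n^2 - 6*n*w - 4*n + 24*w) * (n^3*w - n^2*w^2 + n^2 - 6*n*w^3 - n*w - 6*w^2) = n^5*w - 7*n^4*w^2 - 4*n^4*w + n^4 + 28*n^3*w^2 - 7*n^3*w - 4*n^3 + 36*n^2*w^4 + 28*n^2*w - 144*n*w^4 + 36*n*w^3 - 144*w^3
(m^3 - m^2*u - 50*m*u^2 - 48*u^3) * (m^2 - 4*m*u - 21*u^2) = m^5 - 5*m^4*u - 67*m^3*u^2 + 173*m^2*u^3 + 1242*m*u^4 + 1008*u^5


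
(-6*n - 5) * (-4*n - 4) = 24*n^2 + 44*n + 20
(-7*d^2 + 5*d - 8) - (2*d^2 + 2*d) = -9*d^2 + 3*d - 8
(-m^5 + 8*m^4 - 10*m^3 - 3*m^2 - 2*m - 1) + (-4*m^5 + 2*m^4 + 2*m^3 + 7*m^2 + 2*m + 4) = -5*m^5 + 10*m^4 - 8*m^3 + 4*m^2 + 3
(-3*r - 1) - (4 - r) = -2*r - 5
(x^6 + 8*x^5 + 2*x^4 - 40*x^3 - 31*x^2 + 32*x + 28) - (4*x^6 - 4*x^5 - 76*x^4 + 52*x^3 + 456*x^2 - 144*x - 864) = -3*x^6 + 12*x^5 + 78*x^4 - 92*x^3 - 487*x^2 + 176*x + 892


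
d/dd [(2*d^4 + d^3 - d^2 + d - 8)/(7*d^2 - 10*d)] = (28*d^5 - 53*d^4 - 20*d^3 + 3*d^2 + 112*d - 80)/(d^2*(49*d^2 - 140*d + 100))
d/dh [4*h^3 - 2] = 12*h^2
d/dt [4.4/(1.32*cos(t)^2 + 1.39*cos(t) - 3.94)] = (11.616*cos(t) + 6.116)*sin(t)/(1.32*cos(t)^2 + 1.39*cos(t) - 3.94)^2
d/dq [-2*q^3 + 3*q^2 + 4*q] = -6*q^2 + 6*q + 4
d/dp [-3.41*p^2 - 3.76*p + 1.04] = -6.82*p - 3.76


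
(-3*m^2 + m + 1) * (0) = 0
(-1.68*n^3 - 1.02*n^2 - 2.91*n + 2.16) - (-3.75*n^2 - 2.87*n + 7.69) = -1.68*n^3 + 2.73*n^2 - 0.04*n - 5.53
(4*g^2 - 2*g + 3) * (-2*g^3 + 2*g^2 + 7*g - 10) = -8*g^5 + 12*g^4 + 18*g^3 - 48*g^2 + 41*g - 30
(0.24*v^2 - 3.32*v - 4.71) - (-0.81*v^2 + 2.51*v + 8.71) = 1.05*v^2 - 5.83*v - 13.42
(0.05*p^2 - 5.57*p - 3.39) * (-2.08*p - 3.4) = -0.104*p^3 + 11.4156*p^2 + 25.9892*p + 11.526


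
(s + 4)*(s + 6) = s^2 + 10*s + 24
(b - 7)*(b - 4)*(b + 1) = b^3 - 10*b^2 + 17*b + 28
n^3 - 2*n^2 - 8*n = n*(n - 4)*(n + 2)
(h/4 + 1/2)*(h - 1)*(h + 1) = h^3/4 + h^2/2 - h/4 - 1/2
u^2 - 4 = (u - 2)*(u + 2)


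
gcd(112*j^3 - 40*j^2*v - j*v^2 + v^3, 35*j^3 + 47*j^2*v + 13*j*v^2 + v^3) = 7*j + v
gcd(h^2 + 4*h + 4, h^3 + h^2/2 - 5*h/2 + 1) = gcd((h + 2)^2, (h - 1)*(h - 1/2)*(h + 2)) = h + 2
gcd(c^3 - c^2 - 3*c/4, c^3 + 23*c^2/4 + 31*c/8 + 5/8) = c + 1/2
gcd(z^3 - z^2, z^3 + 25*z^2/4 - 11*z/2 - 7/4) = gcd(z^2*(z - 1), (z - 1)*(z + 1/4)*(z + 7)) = z - 1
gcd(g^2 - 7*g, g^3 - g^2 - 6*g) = g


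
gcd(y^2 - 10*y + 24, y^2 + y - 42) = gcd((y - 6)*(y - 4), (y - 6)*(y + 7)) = y - 6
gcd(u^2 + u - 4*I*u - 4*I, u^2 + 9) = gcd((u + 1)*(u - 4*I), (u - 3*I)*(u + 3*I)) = 1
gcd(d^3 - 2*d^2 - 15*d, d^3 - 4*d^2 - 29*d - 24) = d + 3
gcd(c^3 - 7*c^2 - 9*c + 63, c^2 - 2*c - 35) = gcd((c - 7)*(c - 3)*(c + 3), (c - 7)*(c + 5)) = c - 7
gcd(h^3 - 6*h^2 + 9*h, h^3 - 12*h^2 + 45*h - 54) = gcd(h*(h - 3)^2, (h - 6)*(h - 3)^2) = h^2 - 6*h + 9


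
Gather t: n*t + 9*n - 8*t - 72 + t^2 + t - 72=9*n + t^2 + t*(n - 7) - 144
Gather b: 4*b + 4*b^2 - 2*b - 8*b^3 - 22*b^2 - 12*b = -8*b^3 - 18*b^2 - 10*b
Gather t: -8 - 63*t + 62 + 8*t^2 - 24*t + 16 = 8*t^2 - 87*t + 70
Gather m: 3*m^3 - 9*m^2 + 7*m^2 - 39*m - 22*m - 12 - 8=3*m^3 - 2*m^2 - 61*m - 20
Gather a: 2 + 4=6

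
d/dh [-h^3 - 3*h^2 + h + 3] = -3*h^2 - 6*h + 1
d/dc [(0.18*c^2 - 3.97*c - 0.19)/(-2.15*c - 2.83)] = (-0.387*c^2 - 1.0188*c + 10.8266)/(4.6225*c^2 + 12.169*c + 8.0089)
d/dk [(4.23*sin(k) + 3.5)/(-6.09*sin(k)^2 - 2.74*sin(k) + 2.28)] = (25.7607*sin(k)^2 + 42.63*sin(k) + 19.2344)*cos(k)/(37.0881*sin(k)^4 + 33.3732*sin(k)^3 - 20.2628*sin(k)^2 - 12.4944*sin(k) + 5.1984)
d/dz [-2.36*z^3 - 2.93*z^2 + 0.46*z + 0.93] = -7.08*z^2 - 5.86*z + 0.46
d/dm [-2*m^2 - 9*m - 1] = -4*m - 9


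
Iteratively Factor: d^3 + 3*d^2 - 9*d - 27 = (d + 3)*(d^2 - 9) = (d - 3)*(d + 3)*(d + 3)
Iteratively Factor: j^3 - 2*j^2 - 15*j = (j + 3)*(j^2 - 5*j) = j*(j + 3)*(j - 5)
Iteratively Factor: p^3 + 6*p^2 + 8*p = (p + 4)*(p^2 + 2*p) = p*(p + 4)*(p + 2)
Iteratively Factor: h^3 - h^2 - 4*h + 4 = (h - 2)*(h^2 + h - 2) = (h - 2)*(h + 2)*(h - 1)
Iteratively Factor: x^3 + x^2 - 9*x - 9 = (x - 3)*(x^2 + 4*x + 3) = (x - 3)*(x + 3)*(x + 1)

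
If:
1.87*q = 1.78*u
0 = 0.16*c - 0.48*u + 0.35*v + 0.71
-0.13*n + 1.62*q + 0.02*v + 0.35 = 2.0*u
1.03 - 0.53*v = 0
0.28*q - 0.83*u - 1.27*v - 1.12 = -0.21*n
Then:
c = -15.50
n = 10.99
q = -2.16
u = -2.27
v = 1.94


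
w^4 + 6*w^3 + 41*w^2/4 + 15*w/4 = w*(w + 1/2)*(w + 5/2)*(w + 3)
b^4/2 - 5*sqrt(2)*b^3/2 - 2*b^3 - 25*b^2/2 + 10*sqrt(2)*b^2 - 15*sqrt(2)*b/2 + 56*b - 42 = (b/2 + sqrt(2))*(b - 3)*(b - 1)*(b - 7*sqrt(2))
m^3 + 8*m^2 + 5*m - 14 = (m - 1)*(m + 2)*(m + 7)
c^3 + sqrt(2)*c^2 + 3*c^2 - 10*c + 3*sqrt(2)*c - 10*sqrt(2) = (c - 2)*(c + 5)*(c + sqrt(2))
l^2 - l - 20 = (l - 5)*(l + 4)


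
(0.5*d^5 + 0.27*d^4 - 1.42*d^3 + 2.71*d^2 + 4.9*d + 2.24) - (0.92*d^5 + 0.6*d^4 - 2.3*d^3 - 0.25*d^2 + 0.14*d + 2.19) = -0.42*d^5 - 0.33*d^4 + 0.88*d^3 + 2.96*d^2 + 4.76*d + 0.0500000000000003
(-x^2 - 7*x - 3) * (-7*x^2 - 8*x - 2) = 7*x^4 + 57*x^3 + 79*x^2 + 38*x + 6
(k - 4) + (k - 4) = 2*k - 8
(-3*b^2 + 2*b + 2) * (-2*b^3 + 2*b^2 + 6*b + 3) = 6*b^5 - 10*b^4 - 18*b^3 + 7*b^2 + 18*b + 6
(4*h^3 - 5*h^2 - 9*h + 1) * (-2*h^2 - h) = -8*h^5 + 6*h^4 + 23*h^3 + 7*h^2 - h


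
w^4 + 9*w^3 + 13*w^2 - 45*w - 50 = (w - 2)*(w + 1)*(w + 5)^2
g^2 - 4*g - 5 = (g - 5)*(g + 1)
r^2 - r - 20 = (r - 5)*(r + 4)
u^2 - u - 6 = (u - 3)*(u + 2)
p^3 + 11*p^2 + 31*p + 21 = (p + 1)*(p + 3)*(p + 7)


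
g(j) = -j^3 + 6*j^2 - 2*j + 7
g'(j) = -3*j^2 + 12*j - 2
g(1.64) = 15.45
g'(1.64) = 9.61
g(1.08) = 10.58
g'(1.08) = 7.46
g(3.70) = 31.09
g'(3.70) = 1.33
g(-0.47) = 9.37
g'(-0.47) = -8.30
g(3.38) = 30.17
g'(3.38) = 4.29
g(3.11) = 28.73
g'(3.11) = 6.30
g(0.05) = 6.91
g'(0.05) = -1.41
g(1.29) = 12.26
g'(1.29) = 8.49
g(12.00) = -881.00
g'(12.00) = -290.00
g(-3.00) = 94.00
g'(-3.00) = -65.00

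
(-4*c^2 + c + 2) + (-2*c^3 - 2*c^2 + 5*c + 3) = -2*c^3 - 6*c^2 + 6*c + 5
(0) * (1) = 0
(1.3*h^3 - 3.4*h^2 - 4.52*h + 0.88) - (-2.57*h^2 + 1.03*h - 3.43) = 1.3*h^3 - 0.83*h^2 - 5.55*h + 4.31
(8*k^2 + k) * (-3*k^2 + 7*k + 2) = -24*k^4 + 53*k^3 + 23*k^2 + 2*k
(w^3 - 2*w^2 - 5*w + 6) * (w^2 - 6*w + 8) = w^5 - 8*w^4 + 15*w^3 + 20*w^2 - 76*w + 48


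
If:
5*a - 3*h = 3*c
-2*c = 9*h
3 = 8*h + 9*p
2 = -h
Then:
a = 21/5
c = 9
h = -2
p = 19/9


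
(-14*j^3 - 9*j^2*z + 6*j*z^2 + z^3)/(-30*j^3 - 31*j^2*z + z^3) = (-14*j^2 + 5*j*z + z^2)/(-30*j^2 - j*z + z^2)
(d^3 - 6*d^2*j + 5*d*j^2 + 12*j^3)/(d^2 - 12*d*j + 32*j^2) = (d^2 - 2*d*j - 3*j^2)/(d - 8*j)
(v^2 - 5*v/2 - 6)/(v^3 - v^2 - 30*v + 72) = (v + 3/2)/(v^2 + 3*v - 18)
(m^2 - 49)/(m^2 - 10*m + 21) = (m + 7)/(m - 3)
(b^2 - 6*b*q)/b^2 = (b - 6*q)/b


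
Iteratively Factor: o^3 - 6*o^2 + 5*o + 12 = (o - 4)*(o^2 - 2*o - 3) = (o - 4)*(o + 1)*(o - 3)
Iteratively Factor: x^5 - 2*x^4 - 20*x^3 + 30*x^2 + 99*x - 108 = (x - 3)*(x^4 + x^3 - 17*x^2 - 21*x + 36) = (x - 3)*(x + 3)*(x^3 - 2*x^2 - 11*x + 12) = (x - 4)*(x - 3)*(x + 3)*(x^2 + 2*x - 3) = (x - 4)*(x - 3)*(x + 3)^2*(x - 1)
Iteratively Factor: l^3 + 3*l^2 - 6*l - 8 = (l + 4)*(l^2 - l - 2) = (l + 1)*(l + 4)*(l - 2)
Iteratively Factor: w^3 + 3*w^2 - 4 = (w + 2)*(w^2 + w - 2) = (w - 1)*(w + 2)*(w + 2)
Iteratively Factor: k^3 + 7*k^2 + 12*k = (k + 3)*(k^2 + 4*k) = k*(k + 3)*(k + 4)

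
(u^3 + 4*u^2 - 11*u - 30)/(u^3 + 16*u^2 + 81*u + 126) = (u^3 + 4*u^2 - 11*u - 30)/(u^3 + 16*u^2 + 81*u + 126)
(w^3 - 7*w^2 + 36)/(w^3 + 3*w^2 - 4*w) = (w^3 - 7*w^2 + 36)/(w*(w^2 + 3*w - 4))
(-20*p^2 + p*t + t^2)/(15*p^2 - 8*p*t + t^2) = (-20*p^2 + p*t + t^2)/(15*p^2 - 8*p*t + t^2)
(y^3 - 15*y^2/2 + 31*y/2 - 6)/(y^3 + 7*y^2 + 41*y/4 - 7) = 2*(y^2 - 7*y + 12)/(2*y^2 + 15*y + 28)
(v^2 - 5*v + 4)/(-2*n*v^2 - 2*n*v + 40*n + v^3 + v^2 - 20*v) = (v - 1)/(-2*n*v - 10*n + v^2 + 5*v)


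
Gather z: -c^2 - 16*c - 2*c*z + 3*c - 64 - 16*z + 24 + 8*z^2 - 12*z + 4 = -c^2 - 13*c + 8*z^2 + z*(-2*c - 28) - 36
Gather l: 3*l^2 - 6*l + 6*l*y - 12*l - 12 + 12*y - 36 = 3*l^2 + l*(6*y - 18) + 12*y - 48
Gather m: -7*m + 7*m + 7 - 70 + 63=0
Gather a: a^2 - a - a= a^2 - 2*a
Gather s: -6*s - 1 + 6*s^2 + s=6*s^2 - 5*s - 1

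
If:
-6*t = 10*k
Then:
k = -3*t/5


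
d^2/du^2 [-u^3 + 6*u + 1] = -6*u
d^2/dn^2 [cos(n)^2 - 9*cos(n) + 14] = 9*cos(n) - 2*cos(2*n)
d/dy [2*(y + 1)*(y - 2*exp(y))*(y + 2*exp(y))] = 6*y^2 - 16*y*exp(2*y) + 4*y - 24*exp(2*y)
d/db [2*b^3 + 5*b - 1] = 6*b^2 + 5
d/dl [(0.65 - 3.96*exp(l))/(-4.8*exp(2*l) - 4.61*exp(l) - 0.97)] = (-19.008*exp(2*l) + 6.24*exp(l) + 6.8377)*exp(l)/(23.04*exp(4*l) + 44.256*exp(3*l) + 30.5641*exp(2*l) + 8.9434*exp(l) + 0.9409)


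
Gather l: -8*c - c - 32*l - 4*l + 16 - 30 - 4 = -9*c - 36*l - 18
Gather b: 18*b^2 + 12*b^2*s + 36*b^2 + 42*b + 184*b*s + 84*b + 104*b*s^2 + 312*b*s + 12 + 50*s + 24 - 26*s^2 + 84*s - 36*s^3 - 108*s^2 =b^2*(12*s + 54) + b*(104*s^2 + 496*s + 126) - 36*s^3 - 134*s^2 + 134*s + 36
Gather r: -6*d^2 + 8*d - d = -6*d^2 + 7*d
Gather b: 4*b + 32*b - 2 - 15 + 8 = 36*b - 9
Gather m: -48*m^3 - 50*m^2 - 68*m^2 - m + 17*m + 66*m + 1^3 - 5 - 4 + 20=-48*m^3 - 118*m^2 + 82*m + 12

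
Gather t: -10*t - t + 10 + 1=11 - 11*t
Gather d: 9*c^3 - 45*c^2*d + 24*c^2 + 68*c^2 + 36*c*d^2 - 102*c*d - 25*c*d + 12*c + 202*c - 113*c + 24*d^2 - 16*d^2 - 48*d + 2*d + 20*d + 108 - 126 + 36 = 9*c^3 + 92*c^2 + 101*c + d^2*(36*c + 8) + d*(-45*c^2 - 127*c - 26) + 18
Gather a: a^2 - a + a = a^2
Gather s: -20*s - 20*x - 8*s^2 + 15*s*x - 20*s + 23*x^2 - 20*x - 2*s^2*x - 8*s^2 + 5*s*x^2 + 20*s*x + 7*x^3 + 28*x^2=s^2*(-2*x - 16) + s*(5*x^2 + 35*x - 40) + 7*x^3 + 51*x^2 - 40*x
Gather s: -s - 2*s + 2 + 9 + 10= 21 - 3*s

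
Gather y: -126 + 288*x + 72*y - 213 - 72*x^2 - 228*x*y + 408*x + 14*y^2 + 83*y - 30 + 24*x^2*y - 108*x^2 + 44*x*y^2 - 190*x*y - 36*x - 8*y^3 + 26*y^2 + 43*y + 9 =-180*x^2 + 660*x - 8*y^3 + y^2*(44*x + 40) + y*(24*x^2 - 418*x + 198) - 360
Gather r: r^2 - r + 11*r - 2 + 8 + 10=r^2 + 10*r + 16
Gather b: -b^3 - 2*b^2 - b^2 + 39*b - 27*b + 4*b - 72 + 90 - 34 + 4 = -b^3 - 3*b^2 + 16*b - 12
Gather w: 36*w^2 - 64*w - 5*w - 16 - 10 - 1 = 36*w^2 - 69*w - 27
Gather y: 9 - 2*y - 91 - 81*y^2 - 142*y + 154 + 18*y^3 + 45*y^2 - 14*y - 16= 18*y^3 - 36*y^2 - 158*y + 56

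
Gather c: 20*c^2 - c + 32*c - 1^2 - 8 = 20*c^2 + 31*c - 9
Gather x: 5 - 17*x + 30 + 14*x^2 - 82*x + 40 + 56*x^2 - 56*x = 70*x^2 - 155*x + 75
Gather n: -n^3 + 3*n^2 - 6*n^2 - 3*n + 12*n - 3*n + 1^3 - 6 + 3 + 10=-n^3 - 3*n^2 + 6*n + 8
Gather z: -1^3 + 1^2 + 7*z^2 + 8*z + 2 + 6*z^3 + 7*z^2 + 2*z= 6*z^3 + 14*z^2 + 10*z + 2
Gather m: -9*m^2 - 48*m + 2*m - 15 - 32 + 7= -9*m^2 - 46*m - 40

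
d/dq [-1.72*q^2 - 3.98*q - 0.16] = -3.44*q - 3.98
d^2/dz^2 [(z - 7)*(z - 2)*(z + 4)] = 6*z - 10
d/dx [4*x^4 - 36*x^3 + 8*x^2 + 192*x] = 16*x^3 - 108*x^2 + 16*x + 192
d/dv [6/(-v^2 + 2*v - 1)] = 12*(v - 1)/(v^2 - 2*v + 1)^2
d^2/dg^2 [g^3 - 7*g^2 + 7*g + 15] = 6*g - 14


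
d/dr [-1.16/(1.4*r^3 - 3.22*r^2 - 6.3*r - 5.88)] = (4.872*r^2 - 7.4704*r - 7.308)/(-1.4*r^3 + 3.22*r^2 + 6.3*r + 5.88)^2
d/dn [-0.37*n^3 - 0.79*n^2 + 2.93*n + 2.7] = -1.11*n^2 - 1.58*n + 2.93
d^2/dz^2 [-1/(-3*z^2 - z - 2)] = 2*(-9*z^2 - 3*z + (6*z + 1)^2 - 6)/(3*z^2 + z + 2)^3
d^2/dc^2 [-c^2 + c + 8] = -2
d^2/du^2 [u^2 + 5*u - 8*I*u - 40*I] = 2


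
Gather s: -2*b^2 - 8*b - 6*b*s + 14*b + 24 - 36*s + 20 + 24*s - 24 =-2*b^2 + 6*b + s*(-6*b - 12) + 20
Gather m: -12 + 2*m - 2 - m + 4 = m - 10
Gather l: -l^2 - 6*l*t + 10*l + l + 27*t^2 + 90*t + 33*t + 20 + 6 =-l^2 + l*(11 - 6*t) + 27*t^2 + 123*t + 26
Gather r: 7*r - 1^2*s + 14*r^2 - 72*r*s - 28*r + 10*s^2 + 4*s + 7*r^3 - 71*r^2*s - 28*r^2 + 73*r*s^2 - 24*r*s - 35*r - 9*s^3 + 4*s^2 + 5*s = 7*r^3 + r^2*(-71*s - 14) + r*(73*s^2 - 96*s - 56) - 9*s^3 + 14*s^2 + 8*s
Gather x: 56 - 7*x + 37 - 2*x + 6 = 99 - 9*x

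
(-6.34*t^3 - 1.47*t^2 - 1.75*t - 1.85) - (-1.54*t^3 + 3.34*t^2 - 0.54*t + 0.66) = -4.8*t^3 - 4.81*t^2 - 1.21*t - 2.51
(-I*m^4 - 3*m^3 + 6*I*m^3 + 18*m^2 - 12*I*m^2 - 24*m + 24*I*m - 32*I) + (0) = -I*m^4 - 3*m^3 + 6*I*m^3 + 18*m^2 - 12*I*m^2 - 24*m + 24*I*m - 32*I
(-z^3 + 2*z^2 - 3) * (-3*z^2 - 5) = 3*z^5 - 6*z^4 + 5*z^3 - z^2 + 15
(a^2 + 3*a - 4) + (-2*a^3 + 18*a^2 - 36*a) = -2*a^3 + 19*a^2 - 33*a - 4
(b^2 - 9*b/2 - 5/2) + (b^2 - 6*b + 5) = 2*b^2 - 21*b/2 + 5/2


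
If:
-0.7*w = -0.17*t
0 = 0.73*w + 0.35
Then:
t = -1.97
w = -0.48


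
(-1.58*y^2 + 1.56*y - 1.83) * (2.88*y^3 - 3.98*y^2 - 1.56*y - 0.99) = -4.5504*y^5 + 10.7812*y^4 - 9.0144*y^3 + 6.414*y^2 + 1.3104*y + 1.8117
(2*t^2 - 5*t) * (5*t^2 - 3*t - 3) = 10*t^4 - 31*t^3 + 9*t^2 + 15*t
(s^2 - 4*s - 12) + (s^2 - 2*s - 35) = 2*s^2 - 6*s - 47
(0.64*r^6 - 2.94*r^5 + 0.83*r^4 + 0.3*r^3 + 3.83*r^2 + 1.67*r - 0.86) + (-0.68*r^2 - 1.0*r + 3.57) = 0.64*r^6 - 2.94*r^5 + 0.83*r^4 + 0.3*r^3 + 3.15*r^2 + 0.67*r + 2.71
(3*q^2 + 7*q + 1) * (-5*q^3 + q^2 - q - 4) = -15*q^5 - 32*q^4 - q^3 - 18*q^2 - 29*q - 4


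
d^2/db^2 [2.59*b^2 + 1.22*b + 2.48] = 5.18000000000000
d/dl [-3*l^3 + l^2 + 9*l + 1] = -9*l^2 + 2*l + 9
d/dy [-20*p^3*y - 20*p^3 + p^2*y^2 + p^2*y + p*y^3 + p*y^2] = p*(-20*p^2 + 2*p*y + p + 3*y^2 + 2*y)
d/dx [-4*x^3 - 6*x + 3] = -12*x^2 - 6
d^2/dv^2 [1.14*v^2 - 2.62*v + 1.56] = 2.28000000000000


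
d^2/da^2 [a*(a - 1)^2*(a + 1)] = 12*a^2 - 6*a - 2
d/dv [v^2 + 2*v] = 2*v + 2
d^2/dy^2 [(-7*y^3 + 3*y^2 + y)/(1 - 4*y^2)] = 6*(4*y^3 - 12*y^2 + 3*y - 1)/(64*y^6 - 48*y^4 + 12*y^2 - 1)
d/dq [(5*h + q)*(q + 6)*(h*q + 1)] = h*(5*h + q)*(q + 6) + (5*h + q)*(h*q + 1) + (q + 6)*(h*q + 1)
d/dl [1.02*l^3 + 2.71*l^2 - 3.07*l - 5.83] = 3.06*l^2 + 5.42*l - 3.07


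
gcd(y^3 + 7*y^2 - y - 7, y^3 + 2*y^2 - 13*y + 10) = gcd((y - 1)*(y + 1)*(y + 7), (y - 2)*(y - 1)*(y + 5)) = y - 1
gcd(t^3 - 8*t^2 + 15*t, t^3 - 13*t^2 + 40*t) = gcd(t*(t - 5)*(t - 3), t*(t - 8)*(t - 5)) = t^2 - 5*t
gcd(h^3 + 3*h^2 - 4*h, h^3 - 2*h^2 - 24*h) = h^2 + 4*h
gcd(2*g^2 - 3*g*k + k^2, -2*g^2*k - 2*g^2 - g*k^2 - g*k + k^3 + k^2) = 2*g - k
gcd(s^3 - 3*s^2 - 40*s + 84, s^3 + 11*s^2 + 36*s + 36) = s + 6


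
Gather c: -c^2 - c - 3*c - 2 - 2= -c^2 - 4*c - 4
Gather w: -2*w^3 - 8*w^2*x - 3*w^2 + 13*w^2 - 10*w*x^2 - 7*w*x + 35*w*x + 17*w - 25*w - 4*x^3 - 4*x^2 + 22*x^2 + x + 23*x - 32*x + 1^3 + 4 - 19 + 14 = -2*w^3 + w^2*(10 - 8*x) + w*(-10*x^2 + 28*x - 8) - 4*x^3 + 18*x^2 - 8*x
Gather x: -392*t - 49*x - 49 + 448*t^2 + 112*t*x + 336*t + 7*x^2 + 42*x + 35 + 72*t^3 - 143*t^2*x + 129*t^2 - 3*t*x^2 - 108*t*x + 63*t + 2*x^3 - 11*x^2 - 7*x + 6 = 72*t^3 + 577*t^2 + 7*t + 2*x^3 + x^2*(-3*t - 4) + x*(-143*t^2 + 4*t - 14) - 8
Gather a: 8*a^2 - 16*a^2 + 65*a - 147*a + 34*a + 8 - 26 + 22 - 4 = -8*a^2 - 48*a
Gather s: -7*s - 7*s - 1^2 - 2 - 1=-14*s - 4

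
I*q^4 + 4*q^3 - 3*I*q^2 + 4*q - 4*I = (q - 2*I)^2*(q + I)*(I*q + 1)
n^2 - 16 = (n - 4)*(n + 4)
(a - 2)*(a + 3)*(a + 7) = a^3 + 8*a^2 + a - 42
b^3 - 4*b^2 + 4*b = b*(b - 2)^2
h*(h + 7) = h^2 + 7*h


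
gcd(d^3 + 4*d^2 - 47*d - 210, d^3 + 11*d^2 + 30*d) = d^2 + 11*d + 30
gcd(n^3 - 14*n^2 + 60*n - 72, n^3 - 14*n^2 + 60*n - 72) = n^3 - 14*n^2 + 60*n - 72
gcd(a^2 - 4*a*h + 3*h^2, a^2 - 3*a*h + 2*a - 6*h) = a - 3*h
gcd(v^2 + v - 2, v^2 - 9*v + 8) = v - 1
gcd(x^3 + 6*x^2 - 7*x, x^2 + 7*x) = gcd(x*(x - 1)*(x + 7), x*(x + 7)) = x^2 + 7*x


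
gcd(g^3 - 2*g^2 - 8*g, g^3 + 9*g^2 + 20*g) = g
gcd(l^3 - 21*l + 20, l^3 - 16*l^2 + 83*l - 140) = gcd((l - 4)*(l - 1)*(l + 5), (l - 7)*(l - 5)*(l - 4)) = l - 4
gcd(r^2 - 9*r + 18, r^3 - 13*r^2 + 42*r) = r - 6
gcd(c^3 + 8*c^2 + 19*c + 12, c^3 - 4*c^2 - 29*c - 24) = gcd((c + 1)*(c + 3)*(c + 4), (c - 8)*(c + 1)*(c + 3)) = c^2 + 4*c + 3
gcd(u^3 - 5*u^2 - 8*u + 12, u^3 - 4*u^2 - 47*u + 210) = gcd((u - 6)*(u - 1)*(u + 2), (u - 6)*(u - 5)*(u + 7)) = u - 6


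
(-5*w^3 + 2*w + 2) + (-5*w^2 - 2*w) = -5*w^3 - 5*w^2 + 2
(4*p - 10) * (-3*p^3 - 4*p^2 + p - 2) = -12*p^4 + 14*p^3 + 44*p^2 - 18*p + 20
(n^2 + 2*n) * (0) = 0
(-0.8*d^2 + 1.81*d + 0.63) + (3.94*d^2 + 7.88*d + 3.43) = 3.14*d^2 + 9.69*d + 4.06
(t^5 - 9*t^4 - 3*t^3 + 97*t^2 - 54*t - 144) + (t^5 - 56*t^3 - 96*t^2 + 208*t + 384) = 2*t^5 - 9*t^4 - 59*t^3 + t^2 + 154*t + 240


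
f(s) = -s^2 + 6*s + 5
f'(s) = 6 - 2*s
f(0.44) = 7.45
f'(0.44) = 5.12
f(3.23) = 13.95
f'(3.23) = -0.46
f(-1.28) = -4.32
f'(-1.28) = 8.56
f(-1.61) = -7.25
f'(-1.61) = 9.22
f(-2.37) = -14.84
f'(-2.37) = 10.74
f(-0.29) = 3.18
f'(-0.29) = 6.58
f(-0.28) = 3.24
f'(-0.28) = 6.56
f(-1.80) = -9.04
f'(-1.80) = 9.60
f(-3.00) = -22.00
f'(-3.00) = 12.00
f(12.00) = -67.00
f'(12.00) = -18.00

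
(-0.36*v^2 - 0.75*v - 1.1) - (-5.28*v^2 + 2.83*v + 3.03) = 4.92*v^2 - 3.58*v - 4.13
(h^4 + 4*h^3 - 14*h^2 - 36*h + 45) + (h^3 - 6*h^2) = h^4 + 5*h^3 - 20*h^2 - 36*h + 45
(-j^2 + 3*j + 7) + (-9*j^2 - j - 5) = -10*j^2 + 2*j + 2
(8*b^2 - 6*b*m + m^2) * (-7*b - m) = -56*b^3 + 34*b^2*m - b*m^2 - m^3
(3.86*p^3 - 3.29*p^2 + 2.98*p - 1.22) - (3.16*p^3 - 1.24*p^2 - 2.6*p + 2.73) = 0.7*p^3 - 2.05*p^2 + 5.58*p - 3.95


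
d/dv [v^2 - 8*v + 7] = 2*v - 8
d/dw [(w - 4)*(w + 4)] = 2*w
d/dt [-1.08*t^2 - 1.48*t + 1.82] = -2.16*t - 1.48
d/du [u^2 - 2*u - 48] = 2*u - 2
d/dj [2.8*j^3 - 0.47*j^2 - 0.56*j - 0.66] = 8.4*j^2 - 0.94*j - 0.56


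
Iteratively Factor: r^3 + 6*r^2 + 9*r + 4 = (r + 4)*(r^2 + 2*r + 1) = (r + 1)*(r + 4)*(r + 1)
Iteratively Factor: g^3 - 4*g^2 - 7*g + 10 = (g + 2)*(g^2 - 6*g + 5) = (g - 1)*(g + 2)*(g - 5)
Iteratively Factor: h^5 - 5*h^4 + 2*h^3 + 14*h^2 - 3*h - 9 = (h - 3)*(h^4 - 2*h^3 - 4*h^2 + 2*h + 3) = (h - 3)*(h - 1)*(h^3 - h^2 - 5*h - 3) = (h - 3)*(h - 1)*(h + 1)*(h^2 - 2*h - 3) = (h - 3)*(h - 1)*(h + 1)^2*(h - 3)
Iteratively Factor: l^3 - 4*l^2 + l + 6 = (l + 1)*(l^2 - 5*l + 6) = (l - 3)*(l + 1)*(l - 2)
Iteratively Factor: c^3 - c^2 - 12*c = (c - 4)*(c^2 + 3*c) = c*(c - 4)*(c + 3)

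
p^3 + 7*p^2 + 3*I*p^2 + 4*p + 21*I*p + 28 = (p + 7)*(p - I)*(p + 4*I)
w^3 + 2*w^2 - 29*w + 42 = (w - 3)*(w - 2)*(w + 7)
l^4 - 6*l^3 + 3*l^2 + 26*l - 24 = (l - 4)*(l - 3)*(l - 1)*(l + 2)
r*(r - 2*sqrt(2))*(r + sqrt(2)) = r^3 - sqrt(2)*r^2 - 4*r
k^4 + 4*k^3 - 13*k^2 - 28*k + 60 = (k - 2)^2*(k + 3)*(k + 5)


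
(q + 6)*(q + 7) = q^2 + 13*q + 42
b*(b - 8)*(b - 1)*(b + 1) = b^4 - 8*b^3 - b^2 + 8*b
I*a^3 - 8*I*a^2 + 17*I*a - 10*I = (a - 5)*(a - 2)*(I*a - I)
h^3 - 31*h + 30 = (h - 5)*(h - 1)*(h + 6)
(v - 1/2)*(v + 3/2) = v^2 + v - 3/4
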